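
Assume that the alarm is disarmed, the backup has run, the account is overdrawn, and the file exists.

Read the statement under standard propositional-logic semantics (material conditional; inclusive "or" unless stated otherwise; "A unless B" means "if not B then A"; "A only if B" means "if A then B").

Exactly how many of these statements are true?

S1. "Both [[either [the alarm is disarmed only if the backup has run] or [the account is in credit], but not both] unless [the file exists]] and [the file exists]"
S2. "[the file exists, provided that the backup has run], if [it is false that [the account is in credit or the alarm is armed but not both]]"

2

Let P = "the alarm is armed" (F), Q = "the backup has run" (T), R = "the account is overdrawn" (T), S = "the file exists" (T).

S1: In symbols: (((~P -> Q) xor ~R) | S) & S

~P = ~F = T
~P -> Q = T -> T = T
~R = ~T = F
(~P -> Q) xor ~R = T xor F = T
((~P -> Q) xor ~R) | S = T | T = T
(((~P -> Q) xor ~R) | S) & S = T & T = T
Hence S1 is true.

S2: Parsed as ~(~R xor P) -> (Q -> S)

~R = ~T = F
~R xor P = F xor F = F
~(~R xor P) = ~F = T
Q -> S = T -> T = T
~(~R xor P) -> (Q -> S) = T -> T = T
Hence S2 is true.

Count: 2.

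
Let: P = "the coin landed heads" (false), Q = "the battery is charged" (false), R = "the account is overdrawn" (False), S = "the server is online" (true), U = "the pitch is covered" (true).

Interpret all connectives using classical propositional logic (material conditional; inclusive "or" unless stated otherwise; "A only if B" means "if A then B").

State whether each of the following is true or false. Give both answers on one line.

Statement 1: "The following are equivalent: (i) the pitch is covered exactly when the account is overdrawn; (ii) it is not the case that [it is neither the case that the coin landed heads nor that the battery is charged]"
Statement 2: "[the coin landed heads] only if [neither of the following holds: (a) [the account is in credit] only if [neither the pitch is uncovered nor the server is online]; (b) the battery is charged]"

Statement 1 True; Statement 2 True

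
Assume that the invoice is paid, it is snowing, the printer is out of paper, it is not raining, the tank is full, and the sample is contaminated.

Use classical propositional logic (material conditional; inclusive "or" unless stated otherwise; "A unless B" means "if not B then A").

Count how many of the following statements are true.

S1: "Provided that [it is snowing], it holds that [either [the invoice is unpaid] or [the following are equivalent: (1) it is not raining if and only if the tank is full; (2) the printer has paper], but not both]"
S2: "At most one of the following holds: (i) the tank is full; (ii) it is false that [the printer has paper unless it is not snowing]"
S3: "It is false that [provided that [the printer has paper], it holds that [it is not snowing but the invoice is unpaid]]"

0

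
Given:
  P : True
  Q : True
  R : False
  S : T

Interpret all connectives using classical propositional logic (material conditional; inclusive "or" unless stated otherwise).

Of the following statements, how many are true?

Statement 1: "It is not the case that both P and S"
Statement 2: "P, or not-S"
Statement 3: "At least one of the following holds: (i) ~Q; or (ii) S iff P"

2

Statement 1: This is P ↑ S.

P ↑ S = T ↑ T = F
So Statement 1 is false.

Statement 2: This is P ∨ ¬S.

¬S = ¬T = F
P ∨ ¬S = T ∨ F = T
Thus Statement 2 is true.

Statement 3: Formalization: ¬Q ∨ (S ↔ P)

¬Q = ¬T = F
S ↔ P = T ↔ T = T
¬Q ∨ (S ↔ P) = F ∨ T = T
Hence Statement 3 is true.

2 of the 3 statements are true.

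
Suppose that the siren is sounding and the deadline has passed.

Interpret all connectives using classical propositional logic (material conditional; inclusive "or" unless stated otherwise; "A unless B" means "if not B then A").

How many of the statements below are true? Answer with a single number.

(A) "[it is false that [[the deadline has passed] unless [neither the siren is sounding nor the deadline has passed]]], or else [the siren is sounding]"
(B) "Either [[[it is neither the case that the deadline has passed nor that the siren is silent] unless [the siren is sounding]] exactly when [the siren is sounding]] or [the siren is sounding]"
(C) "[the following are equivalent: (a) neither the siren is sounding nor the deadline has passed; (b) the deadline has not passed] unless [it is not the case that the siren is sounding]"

Let Q = "the deadline has passed" (True), P = "the siren is sounding" (True).

(A): This is not (Q or (P nor Q)) or P.

P nor Q = True nor True = False
Q or (P nor Q) = True or False = True
not (Q or (P nor Q)) = not True = False
not (Q or (P nor Q)) or P = False or True = True
Hence (A) is true.

(B): Formalization: (((Q nor not P) or P) iff P) or P

not P = not True = False
Q nor not P = True nor False = False
(Q nor not P) or P = False or True = True
((Q nor not P) or P) iff P = True iff True = True
(((Q nor not P) or P) iff P) or P = True or True = True
So (B) is true.

(C): In symbols: ((P nor Q) iff not Q) or not P

P nor Q = True nor True = False
not Q = not True = False
(P nor Q) iff not Q = False iff False = True
not P = not True = False
((P nor Q) iff not Q) or not P = True or False = True
Hence (C) is true.

Count: 3.

3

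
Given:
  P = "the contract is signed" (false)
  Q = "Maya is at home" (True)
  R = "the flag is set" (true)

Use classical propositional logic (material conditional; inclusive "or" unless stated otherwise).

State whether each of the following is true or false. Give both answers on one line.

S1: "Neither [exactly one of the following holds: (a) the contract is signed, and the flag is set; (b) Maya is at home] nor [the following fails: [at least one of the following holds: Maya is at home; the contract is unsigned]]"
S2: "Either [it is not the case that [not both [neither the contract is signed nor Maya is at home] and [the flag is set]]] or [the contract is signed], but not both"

S1: This is ((P and R) xor Q) nor not (Q or not P).

P and R = False and True = False
(P and R) xor Q = False xor True = True
not P = not False = True
Q or not P = True or True = True
not (Q or not P) = not True = False
((P and R) xor Q) nor not (Q or not P) = True nor False = False
Thus S1 is false.

S2: Parsed as not ((P nor Q) nand R) xor P

P nor Q = False nor True = False
(P nor Q) nand R = False nand True = True
not ((P nor Q) nand R) = not True = False
not ((P nor Q) nand R) xor P = False xor False = False
Hence S2 is false.

S1 False, S2 False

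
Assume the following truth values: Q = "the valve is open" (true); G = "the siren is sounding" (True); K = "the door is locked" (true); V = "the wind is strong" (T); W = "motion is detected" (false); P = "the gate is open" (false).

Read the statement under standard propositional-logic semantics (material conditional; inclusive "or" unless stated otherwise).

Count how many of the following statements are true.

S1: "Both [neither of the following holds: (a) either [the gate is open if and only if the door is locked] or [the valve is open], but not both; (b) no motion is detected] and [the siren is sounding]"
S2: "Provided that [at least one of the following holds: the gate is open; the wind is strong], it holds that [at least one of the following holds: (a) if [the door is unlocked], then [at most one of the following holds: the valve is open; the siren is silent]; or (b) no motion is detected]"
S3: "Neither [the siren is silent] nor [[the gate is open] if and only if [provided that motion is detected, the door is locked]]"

2

S1: This is (((P <-> K) xor Q) nor ~W) & G.

P <-> K = F <-> T = F
(P <-> K) xor Q = F xor T = T
~W = ~F = T
((P <-> K) xor Q) nor ~W = T nor T = F
(((P <-> K) xor Q) nor ~W) & G = F & T = F
Thus S1 is false.

S2: This is (P | V) -> ((~K -> (Q nand ~G)) | ~W).

P | V = F | T = T
~K = ~T = F
~G = ~T = F
Q nand ~G = T nand F = T
~K -> (Q nand ~G) = F -> T = T
~W = ~F = T
(~K -> (Q nand ~G)) | ~W = T | T = T
(P | V) -> ((~K -> (Q nand ~G)) | ~W) = T -> T = T
Hence S2 is true.

S3: Formalization: ~G nor (P <-> (W -> K))

~G = ~T = F
W -> K = F -> T = T
P <-> (W -> K) = F <-> T = F
~G nor (P <-> (W -> K)) = F nor F = T
Thus S3 is true.

2 of the 3 statements are true (S2, S3).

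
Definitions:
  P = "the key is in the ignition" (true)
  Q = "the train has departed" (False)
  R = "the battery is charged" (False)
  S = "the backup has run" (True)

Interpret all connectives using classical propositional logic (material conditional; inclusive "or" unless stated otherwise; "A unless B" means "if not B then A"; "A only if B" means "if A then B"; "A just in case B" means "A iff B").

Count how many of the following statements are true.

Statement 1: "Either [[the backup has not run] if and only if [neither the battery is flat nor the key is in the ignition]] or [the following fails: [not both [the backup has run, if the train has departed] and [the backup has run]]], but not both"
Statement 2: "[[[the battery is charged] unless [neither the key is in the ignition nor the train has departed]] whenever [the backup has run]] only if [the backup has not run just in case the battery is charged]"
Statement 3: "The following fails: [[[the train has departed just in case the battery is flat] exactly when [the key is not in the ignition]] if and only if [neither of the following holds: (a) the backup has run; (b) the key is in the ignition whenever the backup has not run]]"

2

Statement 1: Formalization: (~S <-> (~R nor P)) xor ~((Q -> S) nand S)

~S = ~T = F
~R = ~F = T
~R nor P = T nor T = F
~S <-> (~R nor P) = F <-> F = T
Q -> S = F -> T = T
(Q -> S) nand S = T nand T = F
~((Q -> S) nand S) = ~F = T
(~S <-> (~R nor P)) xor ~((Q -> S) nand S) = T xor T = F
So Statement 1 is false.

Statement 2: This is (S -> (R | (P nor Q))) -> (~S <-> R).

P nor Q = T nor F = F
R | (P nor Q) = F | F = F
S -> (R | (P nor Q)) = T -> F = F
~S = ~T = F
~S <-> R = F <-> F = T
(S -> (R | (P nor Q))) -> (~S <-> R) = F -> T = T
So Statement 2 is true.

Statement 3: Parsed as ~(((Q <-> ~R) <-> ~P) <-> (S nor (~S -> P)))

~R = ~F = T
Q <-> ~R = F <-> T = F
~P = ~T = F
(Q <-> ~R) <-> ~P = F <-> F = T
~S = ~T = F
~S -> P = F -> T = T
S nor (~S -> P) = T nor T = F
((Q <-> ~R) <-> ~P) <-> (S nor (~S -> P)) = T <-> F = F
~(((Q <-> ~R) <-> ~P) <-> (S nor (~S -> P))) = ~F = T
Hence Statement 3 is true.

2 of the 3 statements are true (Statement 2, Statement 3).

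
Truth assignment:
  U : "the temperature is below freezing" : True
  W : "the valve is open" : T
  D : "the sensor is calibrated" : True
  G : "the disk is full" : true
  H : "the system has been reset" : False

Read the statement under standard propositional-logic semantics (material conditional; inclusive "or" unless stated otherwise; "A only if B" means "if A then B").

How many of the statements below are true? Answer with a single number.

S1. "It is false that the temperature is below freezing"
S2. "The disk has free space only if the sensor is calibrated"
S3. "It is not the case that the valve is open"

1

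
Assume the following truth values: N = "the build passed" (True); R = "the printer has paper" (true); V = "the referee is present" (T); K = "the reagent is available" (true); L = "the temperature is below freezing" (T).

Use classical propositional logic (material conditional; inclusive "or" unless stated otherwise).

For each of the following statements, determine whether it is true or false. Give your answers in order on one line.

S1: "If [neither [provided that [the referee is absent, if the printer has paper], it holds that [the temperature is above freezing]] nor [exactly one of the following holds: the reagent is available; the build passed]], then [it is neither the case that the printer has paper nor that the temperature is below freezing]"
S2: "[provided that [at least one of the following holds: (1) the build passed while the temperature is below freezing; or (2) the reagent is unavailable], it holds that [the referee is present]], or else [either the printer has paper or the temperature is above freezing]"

S1: In symbols: (((R -> not V) -> not L) nor (K xor N)) -> (R nor L)

not V = not True = False
R -> not V = True -> False = False
not L = not True = False
(R -> not V) -> not L = False -> False = True
K xor N = True xor True = False
((R -> not V) -> not L) nor (K xor N) = True nor False = False
R nor L = True nor True = False
(((R -> not V) -> not L) nor (K xor N)) -> (R nor L) = False -> False = True
So S1 is true.

S2: Formalization: (((N and L) or not K) -> V) or (R or not L)

N and L = True and True = True
not K = not True = False
(N and L) or not K = True or False = True
((N and L) or not K) -> V = True -> True = True
not L = not True = False
R or not L = True or False = True
(((N and L) or not K) -> V) or (R or not L) = True or True = True
So S2 is true.

S1 True, S2 True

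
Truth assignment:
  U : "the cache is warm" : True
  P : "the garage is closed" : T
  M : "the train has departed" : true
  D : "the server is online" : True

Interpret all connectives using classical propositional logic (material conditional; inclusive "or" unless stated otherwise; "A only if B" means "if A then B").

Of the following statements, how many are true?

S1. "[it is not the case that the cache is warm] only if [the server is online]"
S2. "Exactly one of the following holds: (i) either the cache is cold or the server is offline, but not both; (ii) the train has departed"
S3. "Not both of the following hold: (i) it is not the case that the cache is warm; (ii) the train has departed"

S1: This is ¬U → D.

¬U = ¬T = F
¬U → D = F → T = T
So S1 is true.

S2: This is (¬U ⊕ ¬D) ⊕ M.

¬U = ¬T = F
¬D = ¬T = F
¬U ⊕ ¬D = F ⊕ F = F
(¬U ⊕ ¬D) ⊕ M = F ⊕ T = T
So S2 is true.

S3: Formalization: ¬U ↑ M

¬U = ¬T = F
¬U ↑ M = F ↑ T = T
Thus S3 is true.

Count: 3.

3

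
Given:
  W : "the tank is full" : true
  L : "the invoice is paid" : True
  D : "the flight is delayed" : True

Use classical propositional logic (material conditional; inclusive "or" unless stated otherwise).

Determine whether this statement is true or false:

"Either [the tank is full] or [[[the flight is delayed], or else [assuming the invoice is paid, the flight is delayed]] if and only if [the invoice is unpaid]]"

Values: W=T, D=T, L=T.
Formalization: W | ((D | (L -> D)) <-> ~L)

L -> D = T -> T = T
D | (L -> D) = T | T = T
~L = ~T = F
(D | (L -> D)) <-> ~L = T <-> F = F
W | ((D | (L -> D)) <-> ~L) = T | F = T

True.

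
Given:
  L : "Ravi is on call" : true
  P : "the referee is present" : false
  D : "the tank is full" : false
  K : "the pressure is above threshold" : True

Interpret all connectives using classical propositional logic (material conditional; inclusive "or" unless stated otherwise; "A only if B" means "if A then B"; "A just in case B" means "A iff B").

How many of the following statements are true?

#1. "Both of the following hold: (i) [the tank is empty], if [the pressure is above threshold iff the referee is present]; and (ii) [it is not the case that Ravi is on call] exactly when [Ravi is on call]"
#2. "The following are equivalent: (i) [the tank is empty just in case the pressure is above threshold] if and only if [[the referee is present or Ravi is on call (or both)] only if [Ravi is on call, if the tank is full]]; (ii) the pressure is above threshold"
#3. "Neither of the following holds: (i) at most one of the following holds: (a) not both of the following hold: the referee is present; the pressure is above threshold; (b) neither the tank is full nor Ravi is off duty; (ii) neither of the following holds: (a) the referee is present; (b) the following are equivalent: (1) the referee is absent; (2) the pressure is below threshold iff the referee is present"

#1: In symbols: ((K iff P) -> not D) and (not L iff L)

K iff P = True iff False = False
not D = not False = True
(K iff P) -> not D = False -> True = True
not L = not True = False
not L iff L = False iff True = False
((K iff P) -> not D) and (not L iff L) = True and False = False
Hence #1 is false.

#2: Formalization: ((not D iff K) iff ((P or L) -> (D -> L))) iff K

not D = not False = True
not D iff K = True iff True = True
P or L = False or True = True
D -> L = False -> True = True
(P or L) -> (D -> L) = True -> True = True
(not D iff K) iff ((P or L) -> (D -> L)) = True iff True = True
((not D iff K) iff ((P or L) -> (D -> L))) iff K = True iff True = True
So #2 is true.

#3: Formalization: ((P nand K) nand (D nor not L)) nor (P nor (not P iff (not K iff P)))

P nand K = False nand True = True
not L = not True = False
D nor not L = False nor False = True
(P nand K) nand (D nor not L) = True nand True = False
not P = not False = True
not K = not True = False
not K iff P = False iff False = True
not P iff (not K iff P) = True iff True = True
P nor (not P iff (not K iff P)) = False nor True = False
((P nand K) nand (D nor not L)) nor (P nor (not P iff (not K iff P))) = False nor False = True
So #3 is true.

Count: 2.

2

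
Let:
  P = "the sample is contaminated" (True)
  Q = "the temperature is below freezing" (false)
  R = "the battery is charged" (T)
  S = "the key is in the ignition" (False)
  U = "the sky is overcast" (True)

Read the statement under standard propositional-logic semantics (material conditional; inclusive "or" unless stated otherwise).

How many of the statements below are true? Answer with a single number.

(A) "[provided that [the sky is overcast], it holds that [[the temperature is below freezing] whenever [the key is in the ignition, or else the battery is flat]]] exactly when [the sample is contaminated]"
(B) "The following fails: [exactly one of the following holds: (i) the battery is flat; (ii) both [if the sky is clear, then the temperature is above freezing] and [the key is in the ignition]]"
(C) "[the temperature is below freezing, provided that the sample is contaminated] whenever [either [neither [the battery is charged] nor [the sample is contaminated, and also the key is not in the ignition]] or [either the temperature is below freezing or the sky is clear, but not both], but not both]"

3

(A): This is (U → ((S ∨ ¬R) → Q)) ↔ P.

¬R = ¬T = F
S ∨ ¬R = F ∨ F = F
(S ∨ ¬R) → Q = F → F = T
U → ((S ∨ ¬R) → Q) = T → T = T
(U → ((S ∨ ¬R) → Q)) ↔ P = T ↔ T = T
Thus (A) is true.

(B): In symbols: ¬(¬R ⊕ ((¬U → ¬Q) ∧ S))

¬R = ¬T = F
¬U = ¬T = F
¬Q = ¬F = T
¬U → ¬Q = F → T = T
(¬U → ¬Q) ∧ S = T ∧ F = F
¬R ⊕ ((¬U → ¬Q) ∧ S) = F ⊕ F = F
¬(¬R ⊕ ((¬U → ¬Q) ∧ S)) = ¬F = T
So (B) is true.

(C): Parsed as ((R ↓ (P ∧ ¬S)) ⊕ (Q ⊕ ¬U)) → (P → Q)

¬S = ¬F = T
P ∧ ¬S = T ∧ T = T
R ↓ (P ∧ ¬S) = T ↓ T = F
¬U = ¬T = F
Q ⊕ ¬U = F ⊕ F = F
(R ↓ (P ∧ ¬S)) ⊕ (Q ⊕ ¬U) = F ⊕ F = F
P → Q = T → F = F
((R ↓ (P ∧ ¬S)) ⊕ (Q ⊕ ¬U)) → (P → Q) = F → F = T
Thus (C) is true.

True statements: 3 ((A), (B), (C)).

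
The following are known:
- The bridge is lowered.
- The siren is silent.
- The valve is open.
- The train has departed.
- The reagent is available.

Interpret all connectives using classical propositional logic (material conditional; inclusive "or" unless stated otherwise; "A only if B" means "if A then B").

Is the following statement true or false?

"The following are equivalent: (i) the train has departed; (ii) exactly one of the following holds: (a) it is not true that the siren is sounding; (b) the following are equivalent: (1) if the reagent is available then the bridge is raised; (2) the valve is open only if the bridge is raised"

The statement is false.

Let S = "the train has departed" (T), Q = "the siren is sounding" (F), U = "the reagent is available" (T), P = "the bridge is raised" (F), R = "the valve is open" (T).
Parsed as S <-> (~Q xor ((U -> P) <-> (R -> P)))

~Q = ~F = T
U -> P = T -> F = F
R -> P = T -> F = F
(U -> P) <-> (R -> P) = F <-> F = T
~Q xor ((U -> P) <-> (R -> P)) = T xor T = F
S <-> (~Q xor ((U -> P) <-> (R -> P))) = T <-> F = F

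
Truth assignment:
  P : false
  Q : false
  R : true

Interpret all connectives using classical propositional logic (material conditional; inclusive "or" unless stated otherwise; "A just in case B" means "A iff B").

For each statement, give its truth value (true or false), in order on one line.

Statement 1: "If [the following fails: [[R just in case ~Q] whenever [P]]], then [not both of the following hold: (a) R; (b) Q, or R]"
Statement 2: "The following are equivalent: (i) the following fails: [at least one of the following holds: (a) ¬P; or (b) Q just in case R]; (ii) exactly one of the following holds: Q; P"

Statement 1: Parsed as ~(P -> (R <-> ~Q)) -> (R nand (Q | R))

~Q = ~F = T
R <-> ~Q = T <-> T = T
P -> (R <-> ~Q) = F -> T = T
~(P -> (R <-> ~Q)) = ~T = F
Q | R = F | T = T
R nand (Q | R) = T nand T = F
~(P -> (R <-> ~Q)) -> (R nand (Q | R)) = F -> F = T
Thus Statement 1 is true.

Statement 2: Formalization: ~(~P | (Q <-> R)) <-> (Q xor P)

~P = ~F = T
Q <-> R = F <-> T = F
~P | (Q <-> R) = T | F = T
~(~P | (Q <-> R)) = ~T = F
Q xor P = F xor F = F
~(~P | (Q <-> R)) <-> (Q xor P) = F <-> F = T
Thus Statement 2 is true.

Statement 1 T; Statement 2 T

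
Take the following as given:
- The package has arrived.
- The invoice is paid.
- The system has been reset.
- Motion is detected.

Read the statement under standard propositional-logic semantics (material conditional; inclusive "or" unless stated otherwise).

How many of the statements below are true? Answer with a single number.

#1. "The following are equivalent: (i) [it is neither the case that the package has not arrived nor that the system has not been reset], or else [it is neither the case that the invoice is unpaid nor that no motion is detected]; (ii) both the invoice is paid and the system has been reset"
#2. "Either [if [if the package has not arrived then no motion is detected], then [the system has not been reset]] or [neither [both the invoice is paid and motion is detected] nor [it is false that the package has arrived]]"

Let P = "the package has arrived" (True), R = "the system has been reset" (True), Q = "the invoice is paid" (True), S = "motion is detected" (True).

#1: This is ((not P nor not R) or (not Q nor not S)) iff (Q and R).

not P = not True = False
not R = not True = False
not P nor not R = False nor False = True
not Q = not True = False
not S = not True = False
not Q nor not S = False nor False = True
(not P nor not R) or (not Q nor not S) = True or True = True
Q and R = True and True = True
((not P nor not R) or (not Q nor not S)) iff (Q and R) = True iff True = True
Thus #1 is true.

#2: Parsed as ((not P -> not S) -> not R) or ((Q and S) nor not P)

not P = not True = False
not S = not True = False
not P -> not S = False -> False = True
not R = not True = False
(not P -> not S) -> not R = True -> False = False
Q and S = True and True = True
not P = not True = False
(Q and S) nor not P = True nor False = False
((not P -> not S) -> not R) or ((Q and S) nor not P) = False or False = False
Thus #2 is false.

True statements: 1 (#1).

1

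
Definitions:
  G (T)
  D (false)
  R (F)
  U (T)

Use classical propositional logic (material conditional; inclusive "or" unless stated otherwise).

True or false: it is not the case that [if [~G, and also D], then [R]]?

False.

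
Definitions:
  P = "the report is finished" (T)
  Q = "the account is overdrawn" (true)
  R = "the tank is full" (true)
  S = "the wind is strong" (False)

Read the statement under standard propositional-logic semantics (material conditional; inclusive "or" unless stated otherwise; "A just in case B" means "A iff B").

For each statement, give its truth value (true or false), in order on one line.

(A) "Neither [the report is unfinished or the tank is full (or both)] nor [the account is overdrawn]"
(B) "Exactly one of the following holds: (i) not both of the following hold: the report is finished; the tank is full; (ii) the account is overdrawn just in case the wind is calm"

(A) False, (B) True

(A): In symbols: (~P | R) nor Q

~P = ~T = F
~P | R = F | T = T
(~P | R) nor Q = T nor T = F
Hence (A) is false.

(B): This is (P nand R) xor (Q <-> ~S).

P nand R = T nand T = F
~S = ~F = T
Q <-> ~S = T <-> T = T
(P nand R) xor (Q <-> ~S) = F xor T = T
Hence (B) is true.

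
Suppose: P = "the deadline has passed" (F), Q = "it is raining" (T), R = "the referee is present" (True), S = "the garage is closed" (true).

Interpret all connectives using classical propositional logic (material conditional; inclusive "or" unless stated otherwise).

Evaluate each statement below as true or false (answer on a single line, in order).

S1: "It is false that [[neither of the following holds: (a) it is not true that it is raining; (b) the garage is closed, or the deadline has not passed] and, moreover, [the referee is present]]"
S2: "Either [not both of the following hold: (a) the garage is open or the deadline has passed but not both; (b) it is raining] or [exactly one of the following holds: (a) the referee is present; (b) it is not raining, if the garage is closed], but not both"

S1: In symbols: not ((not Q nor (S or not P)) and R)

not Q = not True = False
not P = not False = True
S or not P = True or True = True
not Q nor (S or not P) = False nor True = False
(not Q nor (S or not P)) and R = False and True = False
not ((not Q nor (S or not P)) and R) = not False = True
Thus S1 is true.

S2: This is ((not S xor P) nand Q) xor (R xor (S -> not Q)).

not S = not True = False
not S xor P = False xor False = False
(not S xor P) nand Q = False nand True = True
not Q = not True = False
S -> not Q = True -> False = False
R xor (S -> not Q) = True xor False = True
((not S xor P) nand Q) xor (R xor (S -> not Q)) = True xor True = False
Thus S2 is false.

S1 T; S2 F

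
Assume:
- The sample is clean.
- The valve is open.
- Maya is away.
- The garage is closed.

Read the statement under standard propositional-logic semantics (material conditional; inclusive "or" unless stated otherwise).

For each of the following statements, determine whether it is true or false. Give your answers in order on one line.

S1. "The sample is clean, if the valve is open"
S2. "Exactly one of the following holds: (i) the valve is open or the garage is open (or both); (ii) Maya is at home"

S1 T / S2 T

Let U = "the valve is open" (T), Q = "the sample is contaminated" (F), L = "the garage is closed" (T), R = "Maya is at home" (F).

S1: Formalization: U -> ~Q

~Q = ~F = T
U -> ~Q = T -> T = T
Thus S1 is true.

S2: In symbols: (U | ~L) xor R

~L = ~T = F
U | ~L = T | F = T
(U | ~L) xor R = T xor F = T
Hence S2 is true.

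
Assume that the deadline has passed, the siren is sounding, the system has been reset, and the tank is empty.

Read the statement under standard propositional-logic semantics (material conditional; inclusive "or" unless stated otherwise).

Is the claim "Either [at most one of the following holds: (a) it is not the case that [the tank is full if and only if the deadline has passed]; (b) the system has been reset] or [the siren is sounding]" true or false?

true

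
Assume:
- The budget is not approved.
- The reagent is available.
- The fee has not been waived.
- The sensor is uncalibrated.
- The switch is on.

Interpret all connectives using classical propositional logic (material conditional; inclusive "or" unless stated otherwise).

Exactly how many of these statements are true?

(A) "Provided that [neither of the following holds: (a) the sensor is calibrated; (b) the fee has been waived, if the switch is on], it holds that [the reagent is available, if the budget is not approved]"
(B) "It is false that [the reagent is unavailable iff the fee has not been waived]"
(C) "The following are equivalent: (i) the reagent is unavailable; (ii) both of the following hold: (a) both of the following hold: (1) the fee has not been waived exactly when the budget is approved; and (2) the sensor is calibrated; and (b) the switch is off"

Let U = "the sensor is calibrated" (F), M = "the switch is on" (T), Q = "the fee has been waived" (F), W = "the budget is approved" (F), S = "the reagent is available" (T).

(A): In symbols: (U nor (M -> Q)) -> (~W -> S)

M -> Q = T -> F = F
U nor (M -> Q) = F nor F = T
~W = ~F = T
~W -> S = T -> T = T
(U nor (M -> Q)) -> (~W -> S) = T -> T = T
Hence (A) is true.

(B): Parsed as ~(~S <-> ~Q)

~S = ~T = F
~Q = ~F = T
~S <-> ~Q = F <-> T = F
~(~S <-> ~Q) = ~F = T
Hence (B) is true.

(C): Formalization: ~S <-> (((~Q <-> W) & U) & ~M)

~S = ~T = F
~Q = ~F = T
~Q <-> W = T <-> F = F
(~Q <-> W) & U = F & F = F
~M = ~T = F
((~Q <-> W) & U) & ~M = F & F = F
~S <-> (((~Q <-> W) & U) & ~M) = F <-> F = T
Hence (C) is true.

True statements: 3 ((A), (B), (C)).

3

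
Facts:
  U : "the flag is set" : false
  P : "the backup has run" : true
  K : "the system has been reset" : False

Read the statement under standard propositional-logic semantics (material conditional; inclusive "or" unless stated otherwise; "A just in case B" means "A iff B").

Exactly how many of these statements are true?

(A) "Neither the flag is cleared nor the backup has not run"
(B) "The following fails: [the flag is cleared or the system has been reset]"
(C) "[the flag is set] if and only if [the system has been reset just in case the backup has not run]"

0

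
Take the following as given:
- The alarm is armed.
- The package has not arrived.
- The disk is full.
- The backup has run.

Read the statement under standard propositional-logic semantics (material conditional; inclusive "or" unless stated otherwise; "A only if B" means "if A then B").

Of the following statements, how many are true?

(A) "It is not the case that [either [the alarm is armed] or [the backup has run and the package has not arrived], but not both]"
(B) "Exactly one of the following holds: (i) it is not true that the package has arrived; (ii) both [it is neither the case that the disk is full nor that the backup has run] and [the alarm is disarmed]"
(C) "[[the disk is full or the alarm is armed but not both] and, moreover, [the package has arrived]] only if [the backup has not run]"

Let P = "the alarm is armed" (T), S = "the backup has run" (T), Q = "the package has arrived" (F), R = "the disk is full" (T).

(A): This is ¬(P ⊕ (S ∧ ¬Q)).

¬Q = ¬F = T
S ∧ ¬Q = T ∧ T = T
P ⊕ (S ∧ ¬Q) = T ⊕ T = F
¬(P ⊕ (S ∧ ¬Q)) = ¬F = T
So (A) is true.

(B): Parsed as ¬Q ⊕ ((R ↓ S) ∧ ¬P)

¬Q = ¬F = T
R ↓ S = T ↓ T = F
¬P = ¬T = F
(R ↓ S) ∧ ¬P = F ∧ F = F
¬Q ⊕ ((R ↓ S) ∧ ¬P) = T ⊕ F = T
Hence (B) is true.

(C): This is ((R ⊕ P) ∧ Q) → ¬S.

R ⊕ P = T ⊕ T = F
(R ⊕ P) ∧ Q = F ∧ F = F
¬S = ¬T = F
((R ⊕ P) ∧ Q) → ¬S = F → F = T
Hence (C) is true.

Count: 3.

3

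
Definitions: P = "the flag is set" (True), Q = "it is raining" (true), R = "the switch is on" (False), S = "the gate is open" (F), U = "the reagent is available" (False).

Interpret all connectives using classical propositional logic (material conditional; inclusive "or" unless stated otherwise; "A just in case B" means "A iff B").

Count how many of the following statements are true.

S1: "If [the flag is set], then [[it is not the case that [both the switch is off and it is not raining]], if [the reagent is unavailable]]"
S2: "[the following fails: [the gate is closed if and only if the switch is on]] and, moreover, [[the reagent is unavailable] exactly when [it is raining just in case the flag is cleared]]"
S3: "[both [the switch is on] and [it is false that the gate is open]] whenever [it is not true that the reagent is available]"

S1: Formalization: P -> (~U -> ~(~R & ~Q))

~U = ~F = T
~R = ~F = T
~Q = ~T = F
~R & ~Q = T & F = F
~(~R & ~Q) = ~F = T
~U -> ~(~R & ~Q) = T -> T = T
P -> (~U -> ~(~R & ~Q)) = T -> T = T
So S1 is true.

S2: Formalization: ~(~S <-> R) & (~U <-> (Q <-> ~P))

~S = ~F = T
~S <-> R = T <-> F = F
~(~S <-> R) = ~F = T
~U = ~F = T
~P = ~T = F
Q <-> ~P = T <-> F = F
~U <-> (Q <-> ~P) = T <-> F = F
~(~S <-> R) & (~U <-> (Q <-> ~P)) = T & F = F
Thus S2 is false.

S3: Formalization: ~U -> (R & ~S)

~U = ~F = T
~S = ~F = T
R & ~S = F & T = F
~U -> (R & ~S) = T -> F = F
Thus S3 is false.

1 of the 3 statements is true (S1).

1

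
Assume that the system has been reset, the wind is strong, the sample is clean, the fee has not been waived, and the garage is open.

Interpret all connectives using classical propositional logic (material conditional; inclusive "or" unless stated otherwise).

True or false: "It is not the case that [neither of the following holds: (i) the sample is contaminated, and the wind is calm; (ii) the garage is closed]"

Let R = "the sample is contaminated" (F), Q = "the wind is strong" (T), U = "the garage is closed" (F).
Parsed as ~((R & ~Q) nor U)

~Q = ~T = F
R & ~Q = F & F = F
(R & ~Q) nor U = F nor F = T
~((R & ~Q) nor U) = ~T = F

false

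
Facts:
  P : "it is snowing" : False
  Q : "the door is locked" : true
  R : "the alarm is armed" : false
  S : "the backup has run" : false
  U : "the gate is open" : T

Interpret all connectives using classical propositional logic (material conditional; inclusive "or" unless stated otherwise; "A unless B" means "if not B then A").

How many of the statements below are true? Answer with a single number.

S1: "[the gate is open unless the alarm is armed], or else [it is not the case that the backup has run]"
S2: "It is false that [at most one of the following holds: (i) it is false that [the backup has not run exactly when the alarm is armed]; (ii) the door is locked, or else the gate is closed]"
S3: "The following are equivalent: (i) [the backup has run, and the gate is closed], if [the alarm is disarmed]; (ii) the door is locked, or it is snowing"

2

S1: This is (U ∨ R) ∨ ¬S.

U ∨ R = T ∨ F = T
¬S = ¬F = T
(U ∨ R) ∨ ¬S = T ∨ T = T
Hence S1 is true.

S2: This is ¬(¬(¬S ↔ R) ↑ (Q ∨ ¬U)).

¬S = ¬F = T
¬S ↔ R = T ↔ F = F
¬(¬S ↔ R) = ¬F = T
¬U = ¬T = F
Q ∨ ¬U = T ∨ F = T
¬(¬S ↔ R) ↑ (Q ∨ ¬U) = T ↑ T = F
¬(¬(¬S ↔ R) ↑ (Q ∨ ¬U)) = ¬F = T
Hence S2 is true.

S3: This is (¬R → (S ∧ ¬U)) ↔ (Q ∨ P).

¬R = ¬F = T
¬U = ¬T = F
S ∧ ¬U = F ∧ F = F
¬R → (S ∧ ¬U) = T → F = F
Q ∨ P = T ∨ F = T
(¬R → (S ∧ ¬U)) ↔ (Q ∨ P) = F ↔ T = F
So S3 is false.

2 of the 3 statements are true (S1, S2).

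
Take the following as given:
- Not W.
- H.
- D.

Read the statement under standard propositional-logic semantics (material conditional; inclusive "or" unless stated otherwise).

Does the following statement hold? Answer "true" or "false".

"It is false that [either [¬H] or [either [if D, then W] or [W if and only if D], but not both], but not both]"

This is not (not H xor ((D -> W) xor (W iff D))).

not H = not True = False
D -> W = True -> False = False
W iff D = False iff True = False
(D -> W) xor (W iff D) = False xor False = False
not H xor ((D -> W) xor (W iff D)) = False xor False = False
not (not H xor ((D -> W) xor (W iff D))) = not False = True

True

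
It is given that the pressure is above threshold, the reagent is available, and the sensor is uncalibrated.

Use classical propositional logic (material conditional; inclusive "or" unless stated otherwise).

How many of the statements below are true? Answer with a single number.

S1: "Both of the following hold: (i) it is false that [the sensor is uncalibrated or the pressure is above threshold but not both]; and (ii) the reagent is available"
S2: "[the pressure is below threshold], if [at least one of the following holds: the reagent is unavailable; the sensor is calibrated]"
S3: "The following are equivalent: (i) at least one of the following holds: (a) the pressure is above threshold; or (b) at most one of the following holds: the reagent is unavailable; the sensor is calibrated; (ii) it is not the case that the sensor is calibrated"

3

Let R = "the sensor is calibrated" (F), P = "the pressure is above threshold" (T), Q = "the reagent is available" (T).

S1: In symbols: ~(~R xor P) & Q

~R = ~F = T
~R xor P = T xor T = F
~(~R xor P) = ~F = T
~(~R xor P) & Q = T & T = T
Thus S1 is true.

S2: In symbols: (~Q | R) -> ~P

~Q = ~T = F
~Q | R = F | F = F
~P = ~T = F
(~Q | R) -> ~P = F -> F = T
So S2 is true.

S3: Parsed as (P | (~Q nand R)) <-> ~R

~Q = ~T = F
~Q nand R = F nand F = T
P | (~Q nand R) = T | T = T
~R = ~F = T
(P | (~Q nand R)) <-> ~R = T <-> T = T
Thus S3 is true.

True statements: 3.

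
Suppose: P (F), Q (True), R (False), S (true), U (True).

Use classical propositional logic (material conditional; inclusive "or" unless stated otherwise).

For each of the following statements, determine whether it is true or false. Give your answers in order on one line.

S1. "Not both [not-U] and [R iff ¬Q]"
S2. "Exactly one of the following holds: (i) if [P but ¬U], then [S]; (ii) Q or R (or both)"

S1: Parsed as ~U nand (R <-> ~Q)

~U = ~T = F
~Q = ~T = F
R <-> ~Q = F <-> F = T
~U nand (R <-> ~Q) = F nand T = T
So S1 is true.

S2: This is ((P & ~U) -> S) xor (Q | R).

~U = ~T = F
P & ~U = F & F = F
(P & ~U) -> S = F -> T = T
Q | R = T | F = T
((P & ~U) -> S) xor (Q | R) = T xor T = F
Hence S2 is false.

S1 T, S2 F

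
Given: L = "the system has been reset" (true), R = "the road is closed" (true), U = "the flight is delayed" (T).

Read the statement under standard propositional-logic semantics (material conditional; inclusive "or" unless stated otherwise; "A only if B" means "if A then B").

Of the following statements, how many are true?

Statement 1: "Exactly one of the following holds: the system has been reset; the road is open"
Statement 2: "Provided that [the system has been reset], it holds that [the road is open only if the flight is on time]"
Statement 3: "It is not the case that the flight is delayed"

2

Statement 1: This is L xor not R.

not R = not True = False
L xor not R = True xor False = True
Hence Statement 1 is true.

Statement 2: This is L -> (not R -> not U).

not R = not True = False
not U = not True = False
not R -> not U = False -> False = True
L -> (not R -> not U) = True -> True = True
Hence Statement 2 is true.

Statement 3: Formalization: not U

not U = not True = False
Thus Statement 3 is false.

2 of the 3 statements are true (Statement 1, Statement 2).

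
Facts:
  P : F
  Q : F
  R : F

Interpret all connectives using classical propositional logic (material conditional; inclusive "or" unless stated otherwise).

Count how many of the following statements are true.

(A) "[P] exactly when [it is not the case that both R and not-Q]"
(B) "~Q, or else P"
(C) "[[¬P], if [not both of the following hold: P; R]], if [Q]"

(A): This is P ↔ (R ↑ ¬Q).

¬Q = ¬F = T
R ↑ ¬Q = F ↑ T = T
P ↔ (R ↑ ¬Q) = F ↔ T = F
So (A) is false.

(B): Formalization: ¬Q ∨ P

¬Q = ¬F = T
¬Q ∨ P = T ∨ F = T
So (B) is true.

(C): Parsed as Q → ((P ↑ R) → ¬P)

P ↑ R = F ↑ F = T
¬P = ¬F = T
(P ↑ R) → ¬P = T → T = T
Q → ((P ↑ R) → ¬P) = F → T = T
Thus (C) is true.

Count: 2.

2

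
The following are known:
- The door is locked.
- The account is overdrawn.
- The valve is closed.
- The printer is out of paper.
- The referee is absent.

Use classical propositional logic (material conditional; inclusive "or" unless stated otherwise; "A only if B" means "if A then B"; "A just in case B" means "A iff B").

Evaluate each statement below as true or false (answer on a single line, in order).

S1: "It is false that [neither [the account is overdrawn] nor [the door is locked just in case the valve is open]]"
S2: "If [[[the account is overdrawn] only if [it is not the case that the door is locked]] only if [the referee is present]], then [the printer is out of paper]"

S1 T, S2 T

Let Q = "the account is overdrawn" (True), P = "the door is locked" (True), R = "the valve is open" (False), U = "the referee is present" (False), S = "the printer has paper" (False).

S1: In symbols: not (Q nor (P iff R))

P iff R = True iff False = False
Q nor (P iff R) = True nor False = False
not (Q nor (P iff R)) = not False = True
Hence S1 is true.

S2: This is ((Q -> not P) -> U) -> not S.

not P = not True = False
Q -> not P = True -> False = False
(Q -> not P) -> U = False -> False = True
not S = not False = True
((Q -> not P) -> U) -> not S = True -> True = True
Thus S2 is true.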